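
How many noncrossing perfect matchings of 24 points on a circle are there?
C_12 = 208012

These noncrossing handshakes are counted by the Catalan number C_n = (1/(n + 1)) · C(2n, n). For n = 12: C_12 = (1/13) · C(24, 12) = 2704156/13 = 208012.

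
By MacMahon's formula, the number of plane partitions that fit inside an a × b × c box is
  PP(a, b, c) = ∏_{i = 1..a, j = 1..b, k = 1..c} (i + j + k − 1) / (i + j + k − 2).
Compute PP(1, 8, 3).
PP(1, 8, 3) = 165

Evaluate the triple product over i = 1..1, j = 1..8, k = 1..3. The factors are (2/1) · (3/2) · (4/3) · (3/2) · (4/3) · (5/4) · (4/3) · (5/4) · … (24 factors total). The numerators and denominators telescope so the product is an integer; carrying out the multiplication exactly gives PP(1, 8, 3) = 165.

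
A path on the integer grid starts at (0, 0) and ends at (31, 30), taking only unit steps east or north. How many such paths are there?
Number of paths = 232714176627630544

A monotone lattice path from (0, 0) to (31, 30) consists of 31 east steps and 30 north steps in some order, so it is determined by which 31 of the 61 steps are east. The count is C(61, 31) = 232714176627630544.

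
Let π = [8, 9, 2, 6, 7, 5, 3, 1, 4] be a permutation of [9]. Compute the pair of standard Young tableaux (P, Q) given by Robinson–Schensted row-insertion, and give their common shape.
P = [1, 3, 4] / [2, 7] / [5, 9] / [6] / [8];  Q = [1, 2, 5] / [3, 4] / [6, 9] / [7] / [8];  common shape = (3, 2, 2, 1, 1)

Row-insert the values π_1, π_2, … into P one at a time, bumping the leftmost entry strictly greater than the inserted value down to the next row. The recording tableau Q records, in position (i, j), the step at which that cell was added to P.
  Insert 8 (step 1): P = [8];  Q = [1]
  Insert 9 (step 2): P = [8, 9];  Q = [1, 2]
  Insert 2 (step 3): P = [2, 9] / [8];  Q = [1, 2] / [3]
  Insert 6 (step 4): P = [2, 6] / [8, 9];  Q = [1, 2] / [3, 4]
  Insert 7 (step 5): P = [2, 6, 7] / [8, 9];  Q = [1, 2, 5] / [3, 4]
  Insert 5 (step 6): P = [2, 5, 7] / [6, 9] / [8];  Q = [1, 2, 5] / [3, 4] / [6]
  Insert 3 (step 7): P = [2, 3, 7] / [5, 9] / [6] / [8];  Q = [1, 2, 5] / [3, 4] / [6] / [7]
  Insert 1 (step 8): P = [1, 3, 7] / [2, 9] / [5] / [6] / [8];  Q = [1, 2, 5] / [3, 4] / [6] / [7] / [8]
  Insert 4 (step 9): P = [1, 3, 4] / [2, 7] / [5, 9] / [6] / [8];  Q = [1, 2, 5] / [3, 4] / [6, 9] / [7] / [8]
Final shape: (3, 2, 2, 1, 1).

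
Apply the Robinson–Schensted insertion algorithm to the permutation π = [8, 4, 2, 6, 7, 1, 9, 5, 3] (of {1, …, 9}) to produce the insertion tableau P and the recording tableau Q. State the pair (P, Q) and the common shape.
P = [1, 3, 7, 9] / [2, 5] / [4, 6] / [8];  Q = [1, 4, 5, 7] / [2, 8] / [3, 9] / [6];  common shape = (4, 2, 2, 1)

Row-insert the values π_1, π_2, … into P one at a time, bumping the leftmost entry strictly greater than the inserted value down to the next row. The recording tableau Q records, in position (i, j), the step at which that cell was added to P.
  Insert 8 (step 1): P = [8];  Q = [1]
  Insert 4 (step 2): P = [4] / [8];  Q = [1] / [2]
  Insert 2 (step 3): P = [2] / [4] / [8];  Q = [1] / [2] / [3]
  Insert 6 (step 4): P = [2, 6] / [4] / [8];  Q = [1, 4] / [2] / [3]
  Insert 7 (step 5): P = [2, 6, 7] / [4] / [8];  Q = [1, 4, 5] / [2] / [3]
  Insert 1 (step 6): P = [1, 6, 7] / [2] / [4] / [8];  Q = [1, 4, 5] / [2] / [3] / [6]
  Insert 9 (step 7): P = [1, 6, 7, 9] / [2] / [4] / [8];  Q = [1, 4, 5, 7] / [2] / [3] / [6]
  Insert 5 (step 8): P = [1, 5, 7, 9] / [2, 6] / [4] / [8];  Q = [1, 4, 5, 7] / [2, 8] / [3] / [6]
  Insert 3 (step 9): P = [1, 3, 7, 9] / [2, 5] / [4, 6] / [8];  Q = [1, 4, 5, 7] / [2, 8] / [3, 9] / [6]
Final shape: (4, 2, 2, 1).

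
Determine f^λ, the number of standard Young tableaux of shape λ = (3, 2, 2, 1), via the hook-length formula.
# SYT of shape (3, 2, 2, 1) = 70

Hook-length formula: f^λ = n! / Π hook(c), product over all cells c of the Young diagram. For λ = (3, 2, 2, 1), n = 8 boxes. Hook lengths by row (left-to-right, top-to-bottom): [6, 4, 1]; [4, 2]; [3, 1]; [1]. Product of hooks = 576. So f^λ = 8! / 576 = 40320 / 576 = 70.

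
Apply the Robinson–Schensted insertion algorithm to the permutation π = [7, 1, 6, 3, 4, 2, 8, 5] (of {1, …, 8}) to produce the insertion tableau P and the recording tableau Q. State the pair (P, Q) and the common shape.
P = [1, 2, 4, 5] / [3, 8] / [6] / [7];  Q = [1, 3, 5, 7] / [2, 8] / [4] / [6];  common shape = (4, 2, 1, 1)

Row-insert the values π_1, π_2, … into P one at a time, bumping the leftmost entry strictly greater than the inserted value down to the next row. The recording tableau Q records, in position (i, j), the step at which that cell was added to P.
  Insert 7 (step 1): P = [7];  Q = [1]
  Insert 1 (step 2): P = [1] / [7];  Q = [1] / [2]
  Insert 6 (step 3): P = [1, 6] / [7];  Q = [1, 3] / [2]
  Insert 3 (step 4): P = [1, 3] / [6] / [7];  Q = [1, 3] / [2] / [4]
  Insert 4 (step 5): P = [1, 3, 4] / [6] / [7];  Q = [1, 3, 5] / [2] / [4]
  Insert 2 (step 6): P = [1, 2, 4] / [3] / [6] / [7];  Q = [1, 3, 5] / [2] / [4] / [6]
  Insert 8 (step 7): P = [1, 2, 4, 8] / [3] / [6] / [7];  Q = [1, 3, 5, 7] / [2] / [4] / [6]
  Insert 5 (step 8): P = [1, 2, 4, 5] / [3, 8] / [6] / [7];  Q = [1, 3, 5, 7] / [2, 8] / [4] / [6]
Final shape: (4, 2, 1, 1).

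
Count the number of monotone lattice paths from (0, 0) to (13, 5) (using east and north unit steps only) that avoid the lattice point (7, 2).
Number of paths = 5544

Total paths from (0, 0) to (13, 5): C(18, 13) = 8568. Paths through (7, 2): (paths (0, 0) → (7, 2)) × (paths (7, 2) → (13, 5)) = C(9, 7) · C(9, 6) = 36 · 84 = 3024. Avoidance count = 8568 − 3024 = 5544.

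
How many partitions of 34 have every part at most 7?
p(34, parts ≤ 7) = 3120

Use the recurrence p(n, m) = p(n, m−1) + p(n−m, m): either the largest part is < m (count p(n, m−1)) or the largest part is exactly m (remove one copy of m, count p(n−m, m)). With p(0, ·) = 1 this gives p(34, parts ≤ 7) = 3120. (By conjugating Young diagrams, this also counts partitions of 34 into at most 7 parts.)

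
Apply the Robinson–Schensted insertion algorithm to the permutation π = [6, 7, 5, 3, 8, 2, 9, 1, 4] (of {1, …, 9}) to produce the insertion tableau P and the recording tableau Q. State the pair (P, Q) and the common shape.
P = [1, 4, 8, 9] / [2, 7] / [3] / [5] / [6];  Q = [1, 2, 5, 7] / [3, 9] / [4] / [6] / [8];  common shape = (4, 2, 1, 1, 1)

Row-insert the values π_1, π_2, … into P one at a time, bumping the leftmost entry strictly greater than the inserted value down to the next row. The recording tableau Q records, in position (i, j), the step at which that cell was added to P.
  Insert 6 (step 1): P = [6];  Q = [1]
  Insert 7 (step 2): P = [6, 7];  Q = [1, 2]
  Insert 5 (step 3): P = [5, 7] / [6];  Q = [1, 2] / [3]
  Insert 3 (step 4): P = [3, 7] / [5] / [6];  Q = [1, 2] / [3] / [4]
  Insert 8 (step 5): P = [3, 7, 8] / [5] / [6];  Q = [1, 2, 5] / [3] / [4]
  Insert 2 (step 6): P = [2, 7, 8] / [3] / [5] / [6];  Q = [1, 2, 5] / [3] / [4] / [6]
  Insert 9 (step 7): P = [2, 7, 8, 9] / [3] / [5] / [6];  Q = [1, 2, 5, 7] / [3] / [4] / [6]
  Insert 1 (step 8): P = [1, 7, 8, 9] / [2] / [3] / [5] / [6];  Q = [1, 2, 5, 7] / [3] / [4] / [6] / [8]
  Insert 4 (step 9): P = [1, 4, 8, 9] / [2, 7] / [3] / [5] / [6];  Q = [1, 2, 5, 7] / [3, 9] / [4] / [6] / [8]
Final shape: (4, 2, 1, 1, 1).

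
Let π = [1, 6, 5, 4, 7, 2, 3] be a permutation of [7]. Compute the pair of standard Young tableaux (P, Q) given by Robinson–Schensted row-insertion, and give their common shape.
P = [1, 2, 3] / [4, 7] / [5] / [6];  Q = [1, 2, 5] / [3, 7] / [4] / [6];  common shape = (3, 2, 1, 1)

Row-insert the values π_1, π_2, … into P one at a time, bumping the leftmost entry strictly greater than the inserted value down to the next row. The recording tableau Q records, in position (i, j), the step at which that cell was added to P.
  Insert 1 (step 1): P = [1];  Q = [1]
  Insert 6 (step 2): P = [1, 6];  Q = [1, 2]
  Insert 5 (step 3): P = [1, 5] / [6];  Q = [1, 2] / [3]
  Insert 4 (step 4): P = [1, 4] / [5] / [6];  Q = [1, 2] / [3] / [4]
  Insert 7 (step 5): P = [1, 4, 7] / [5] / [6];  Q = [1, 2, 5] / [3] / [4]
  Insert 2 (step 6): P = [1, 2, 7] / [4] / [5] / [6];  Q = [1, 2, 5] / [3] / [4] / [6]
  Insert 3 (step 7): P = [1, 2, 3] / [4, 7] / [5] / [6];  Q = [1, 2, 5] / [3, 7] / [4] / [6]
Final shape: (3, 2, 1, 1).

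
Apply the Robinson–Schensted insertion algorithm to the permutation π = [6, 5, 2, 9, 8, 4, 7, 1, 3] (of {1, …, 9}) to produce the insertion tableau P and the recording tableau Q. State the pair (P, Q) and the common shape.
P = [1, 3, 7] / [2, 4] / [5, 8] / [6, 9];  Q = [1, 4, 7] / [2, 5] / [3, 6] / [8, 9];  common shape = (3, 2, 2, 2)

Row-insert the values π_1, π_2, … into P one at a time, bumping the leftmost entry strictly greater than the inserted value down to the next row. The recording tableau Q records, in position (i, j), the step at which that cell was added to P.
  Insert 6 (step 1): P = [6];  Q = [1]
  Insert 5 (step 2): P = [5] / [6];  Q = [1] / [2]
  Insert 2 (step 3): P = [2] / [5] / [6];  Q = [1] / [2] / [3]
  Insert 9 (step 4): P = [2, 9] / [5] / [6];  Q = [1, 4] / [2] / [3]
  Insert 8 (step 5): P = [2, 8] / [5, 9] / [6];  Q = [1, 4] / [2, 5] / [3]
  Insert 4 (step 6): P = [2, 4] / [5, 8] / [6, 9];  Q = [1, 4] / [2, 5] / [3, 6]
  Insert 7 (step 7): P = [2, 4, 7] / [5, 8] / [6, 9];  Q = [1, 4, 7] / [2, 5] / [3, 6]
  Insert 1 (step 8): P = [1, 4, 7] / [2, 8] / [5, 9] / [6];  Q = [1, 4, 7] / [2, 5] / [3, 6] / [8]
  Insert 3 (step 9): P = [1, 3, 7] / [2, 4] / [5, 8] / [6, 9];  Q = [1, 4, 7] / [2, 5] / [3, 6] / [8, 9]
Final shape: (3, 2, 2, 2).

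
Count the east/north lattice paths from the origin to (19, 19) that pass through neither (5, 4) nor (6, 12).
Number of paths = 24221686440

Inclusion–exclusion. Total paths: C(38, 19) = 35345263800. Through P₁: C(9, 5)·C(29, 14) = 9772403760. Through P₂: C(18, 6)·C(20, 13) = 1439081280. Since P₁ is strictly southwest of P₂, a monotone path through both must visit P₁ then P₂; paths through both = C(9, 5)·C(9, 1)·C(20, 13) = 87907680. Avoid both = 35345263800 − 9772403760 − 1439081280 + 87907680 = 24221686440.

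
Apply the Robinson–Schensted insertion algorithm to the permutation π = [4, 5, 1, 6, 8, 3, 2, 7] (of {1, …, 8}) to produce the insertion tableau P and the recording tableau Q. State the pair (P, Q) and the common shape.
P = [1, 2, 6, 7] / [3, 5, 8] / [4];  Q = [1, 2, 4, 5] / [3, 6, 8] / [7];  common shape = (4, 3, 1)

Row-insert the values π_1, π_2, … into P one at a time, bumping the leftmost entry strictly greater than the inserted value down to the next row. The recording tableau Q records, in position (i, j), the step at which that cell was added to P.
  Insert 4 (step 1): P = [4];  Q = [1]
  Insert 5 (step 2): P = [4, 5];  Q = [1, 2]
  Insert 1 (step 3): P = [1, 5] / [4];  Q = [1, 2] / [3]
  Insert 6 (step 4): P = [1, 5, 6] / [4];  Q = [1, 2, 4] / [3]
  Insert 8 (step 5): P = [1, 5, 6, 8] / [4];  Q = [1, 2, 4, 5] / [3]
  Insert 3 (step 6): P = [1, 3, 6, 8] / [4, 5];  Q = [1, 2, 4, 5] / [3, 6]
  Insert 2 (step 7): P = [1, 2, 6, 8] / [3, 5] / [4];  Q = [1, 2, 4, 5] / [3, 6] / [7]
  Insert 7 (step 8): P = [1, 2, 6, 7] / [3, 5, 8] / [4];  Q = [1, 2, 4, 5] / [3, 6, 8] / [7]
Final shape: (4, 3, 1).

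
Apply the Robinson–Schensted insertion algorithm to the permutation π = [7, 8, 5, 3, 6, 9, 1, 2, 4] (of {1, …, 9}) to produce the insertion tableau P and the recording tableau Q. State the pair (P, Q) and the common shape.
P = [1, 2, 4] / [3, 6, 9] / [5, 8] / [7];  Q = [1, 2, 6] / [3, 5, 9] / [4, 8] / [7];  common shape = (3, 3, 2, 1)

Row-insert the values π_1, π_2, … into P one at a time, bumping the leftmost entry strictly greater than the inserted value down to the next row. The recording tableau Q records, in position (i, j), the step at which that cell was added to P.
  Insert 7 (step 1): P = [7];  Q = [1]
  Insert 8 (step 2): P = [7, 8];  Q = [1, 2]
  Insert 5 (step 3): P = [5, 8] / [7];  Q = [1, 2] / [3]
  Insert 3 (step 4): P = [3, 8] / [5] / [7];  Q = [1, 2] / [3] / [4]
  Insert 6 (step 5): P = [3, 6] / [5, 8] / [7];  Q = [1, 2] / [3, 5] / [4]
  Insert 9 (step 6): P = [3, 6, 9] / [5, 8] / [7];  Q = [1, 2, 6] / [3, 5] / [4]
  Insert 1 (step 7): P = [1, 6, 9] / [3, 8] / [5] / [7];  Q = [1, 2, 6] / [3, 5] / [4] / [7]
  Insert 2 (step 8): P = [1, 2, 9] / [3, 6] / [5, 8] / [7];  Q = [1, 2, 6] / [3, 5] / [4, 8] / [7]
  Insert 4 (step 9): P = [1, 2, 4] / [3, 6, 9] / [5, 8] / [7];  Q = [1, 2, 6] / [3, 5, 9] / [4, 8] / [7]
Final shape: (3, 3, 2, 1).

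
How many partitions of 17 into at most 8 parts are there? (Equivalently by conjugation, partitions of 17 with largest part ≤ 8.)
p(17, parts ≤ 8) = 230

Use the recurrence p(n, m) = p(n, m−1) + p(n−m, m): either the largest part is < m (count p(n, m−1)) or the largest part is exactly m (remove one copy of m, count p(n−m, m)). With p(0, ·) = 1 this gives p(17, parts ≤ 8) = 230. (By conjugating Young diagrams, this also counts partitions of 17 into at most 8 parts.)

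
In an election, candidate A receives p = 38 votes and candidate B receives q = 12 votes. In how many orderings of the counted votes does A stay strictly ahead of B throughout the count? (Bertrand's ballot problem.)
Strict-lead orderings = 63127818572

Total orderings of the 50 votes with 38 for A: C(50, 38) = 121399651100. By the Bertrand ballot formula (Cycle Lemma / reflection principle), the number of orderings in which A is strictly ahead of B throughout is (p − q)/(p + q) · C(p + q, p) = (38 − 12)/(38 + 12) · 121399651100 = 63127818572.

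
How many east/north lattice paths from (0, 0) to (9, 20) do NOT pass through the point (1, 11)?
Number of paths = 9723285

Total paths from (0, 0) to (9, 20): C(29, 9) = 10015005. Paths through (1, 11): (paths (0, 0) → (1, 11)) × (paths (1, 11) → (9, 20)) = C(12, 1) · C(17, 8) = 12 · 24310 = 291720. Avoidance count = 10015005 − 291720 = 9723285.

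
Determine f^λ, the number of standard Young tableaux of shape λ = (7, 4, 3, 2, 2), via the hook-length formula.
# SYT of shape (7, 4, 3, 2, 2) = 9165312

Hook-length formula: f^λ = n! / Π hook(c), product over all cells c of the Young diagram. For λ = (7, 4, 3, 2, 2), n = 18 boxes. Hook lengths by row (left-to-right, top-to-bottom): [11, 10, 7, 5, 3, 2, 1]; [7, 6, 3, 1]; [5, 4, 1]; [3, 2]; [2, 1]. Product of hooks = 698544000. So f^λ = 18! / 698544000 = 6402373705728000 / 698544000 = 9165312.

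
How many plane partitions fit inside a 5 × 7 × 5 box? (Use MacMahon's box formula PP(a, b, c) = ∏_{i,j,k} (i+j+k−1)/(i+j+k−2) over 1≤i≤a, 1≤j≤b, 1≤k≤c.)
PP(5, 7, 5) = 30107635272

Evaluate the triple product over i = 1..5, j = 1..7, k = 1..5. The factors are (2/1) · (3/2) · (4/3) · (5/4) · (6/5) · (3/2) · (4/3) · (5/4) · … (175 factors total). The numerators and denominators telescope so the product is an integer; carrying out the multiplication exactly gives PP(5, 7, 5) = 30107635272.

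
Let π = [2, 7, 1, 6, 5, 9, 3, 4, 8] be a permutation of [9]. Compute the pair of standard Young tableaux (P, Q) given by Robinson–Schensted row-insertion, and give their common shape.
P = [1, 3, 4, 8] / [2, 5, 9] / [6] / [7];  Q = [1, 2, 6, 9] / [3, 4, 8] / [5] / [7];  common shape = (4, 3, 1, 1)

Row-insert the values π_1, π_2, … into P one at a time, bumping the leftmost entry strictly greater than the inserted value down to the next row. The recording tableau Q records, in position (i, j), the step at which that cell was added to P.
  Insert 2 (step 1): P = [2];  Q = [1]
  Insert 7 (step 2): P = [2, 7];  Q = [1, 2]
  Insert 1 (step 3): P = [1, 7] / [2];  Q = [1, 2] / [3]
  Insert 6 (step 4): P = [1, 6] / [2, 7];  Q = [1, 2] / [3, 4]
  Insert 5 (step 5): P = [1, 5] / [2, 6] / [7];  Q = [1, 2] / [3, 4] / [5]
  Insert 9 (step 6): P = [1, 5, 9] / [2, 6] / [7];  Q = [1, 2, 6] / [3, 4] / [5]
  Insert 3 (step 7): P = [1, 3, 9] / [2, 5] / [6] / [7];  Q = [1, 2, 6] / [3, 4] / [5] / [7]
  Insert 4 (step 8): P = [1, 3, 4] / [2, 5, 9] / [6] / [7];  Q = [1, 2, 6] / [3, 4, 8] / [5] / [7]
  Insert 8 (step 9): P = [1, 3, 4, 8] / [2, 5, 9] / [6] / [7];  Q = [1, 2, 6, 9] / [3, 4, 8] / [5] / [7]
Final shape: (4, 3, 1, 1).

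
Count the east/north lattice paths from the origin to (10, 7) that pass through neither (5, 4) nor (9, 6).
Number of paths = 6162

Inclusion–exclusion. Total paths: C(17, 10) = 19448. Through P₁: C(9, 5)·C(8, 5) = 7056. Through P₂: C(15, 9)·C(2, 1) = 10010. Since P₁ is strictly southwest of P₂, a monotone path through both must visit P₁ then P₂; paths through both = C(9, 5)·C(6, 4)·C(2, 1) = 3780. Avoid both = 19448 − 7056 − 10010 + 3780 = 6162.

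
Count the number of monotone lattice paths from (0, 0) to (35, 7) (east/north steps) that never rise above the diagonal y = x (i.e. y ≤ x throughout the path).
Number of paths = 21732542

By the reflection principle (André's argument), the number of monotone paths to (35, 7) with n ≤ m that never go above y = x is C(42, 35) − C(42, 36) = 26978328 − 5245786 = 21732542.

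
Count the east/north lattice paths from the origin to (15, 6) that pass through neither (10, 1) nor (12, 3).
Number of paths = 43712

Inclusion–exclusion. Total paths: C(21, 15) = 54264. Through P₁: C(11, 10)·C(10, 5) = 2772. Through P₂: C(15, 12)·C(6, 3) = 9100. Since P₁ is strictly southwest of P₂, a monotone path through both must visit P₁ then P₂; paths through both = C(11, 10)·C(4, 2)·C(6, 3) = 1320. Avoid both = 54264 − 2772 − 9100 + 1320 = 43712.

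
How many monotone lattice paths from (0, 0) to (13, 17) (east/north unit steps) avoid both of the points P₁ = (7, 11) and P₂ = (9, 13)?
Number of paths = 68901154

Inclusion–exclusion. Total paths: C(30, 13) = 119759850. Through P₁: C(18, 7)·C(12, 6) = 29405376. Through P₂: C(22, 9)·C(8, 4) = 34819400. Since P₁ is strictly southwest of P₂, a monotone path through both must visit P₁ then P₂; paths through both = C(18, 7)·C(4, 2)·C(8, 4) = 13366080. Avoid both = 119759850 − 29405376 − 34819400 + 13366080 = 68901154.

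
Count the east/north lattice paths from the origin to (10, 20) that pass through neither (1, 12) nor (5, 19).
Number of paths = 29499701

Inclusion–exclusion. Total paths: C(30, 10) = 30045015. Through P₁: C(13, 1)·C(17, 9) = 316030. Through P₂: C(24, 5)·C(6, 5) = 255024. Since P₁ is strictly southwest of P₂, a monotone path through both must visit P₁ then P₂; paths through both = C(13, 1)·C(11, 4)·C(6, 5) = 25740. Avoid both = 30045015 − 316030 − 255024 + 25740 = 29499701.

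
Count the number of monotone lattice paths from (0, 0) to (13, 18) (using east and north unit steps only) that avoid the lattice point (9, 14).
Number of paths = 149049775

Total paths from (0, 0) to (13, 18): C(31, 13) = 206253075. Paths through (9, 14): (paths (0, 0) → (9, 14)) × (paths (9, 14) → (13, 18)) = C(23, 9) · C(8, 4) = 817190 · 70 = 57203300. Avoidance count = 206253075 − 57203300 = 149049775.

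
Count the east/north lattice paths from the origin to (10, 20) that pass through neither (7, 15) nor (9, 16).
Number of paths = 12837836

Inclusion–exclusion. Total paths: C(30, 10) = 30045015. Through P₁: C(22, 7)·C(8, 3) = 9550464. Through P₂: C(25, 9)·C(5, 1) = 10214875. Since P₁ is strictly southwest of P₂, a monotone path through both must visit P₁ then P₂; paths through both = C(22, 7)·C(3, 2)·C(5, 1) = 2558160. Avoid both = 30045015 − 9550464 − 10214875 + 2558160 = 12837836.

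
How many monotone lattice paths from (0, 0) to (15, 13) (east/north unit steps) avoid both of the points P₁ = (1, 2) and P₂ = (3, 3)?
Number of paths = 16956854

Inclusion–exclusion. Total paths: C(28, 15) = 37442160. Through P₁: C(3, 1)·C(25, 14) = 13372200. Through P₂: C(6, 3)·C(22, 12) = 12932920. Since P₁ is strictly southwest of P₂, a monotone path through both must visit P₁ then P₂; paths through both = C(3, 1)·C(3, 2)·C(22, 12) = 5819814. Avoid both = 37442160 − 13372200 − 12932920 + 5819814 = 16956854.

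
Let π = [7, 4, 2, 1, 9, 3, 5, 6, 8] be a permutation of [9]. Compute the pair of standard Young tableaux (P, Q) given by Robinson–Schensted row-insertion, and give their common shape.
P = [1, 3, 5, 6, 8] / [2, 9] / [4] / [7];  Q = [1, 5, 7, 8, 9] / [2, 6] / [3] / [4];  common shape = (5, 2, 1, 1)

Row-insert the values π_1, π_2, … into P one at a time, bumping the leftmost entry strictly greater than the inserted value down to the next row. The recording tableau Q records, in position (i, j), the step at which that cell was added to P.
  Insert 7 (step 1): P = [7];  Q = [1]
  Insert 4 (step 2): P = [4] / [7];  Q = [1] / [2]
  Insert 2 (step 3): P = [2] / [4] / [7];  Q = [1] / [2] / [3]
  Insert 1 (step 4): P = [1] / [2] / [4] / [7];  Q = [1] / [2] / [3] / [4]
  Insert 9 (step 5): P = [1, 9] / [2] / [4] / [7];  Q = [1, 5] / [2] / [3] / [4]
  Insert 3 (step 6): P = [1, 3] / [2, 9] / [4] / [7];  Q = [1, 5] / [2, 6] / [3] / [4]
  Insert 5 (step 7): P = [1, 3, 5] / [2, 9] / [4] / [7];  Q = [1, 5, 7] / [2, 6] / [3] / [4]
  Insert 6 (step 8): P = [1, 3, 5, 6] / [2, 9] / [4] / [7];  Q = [1, 5, 7, 8] / [2, 6] / [3] / [4]
  Insert 8 (step 9): P = [1, 3, 5, 6, 8] / [2, 9] / [4] / [7];  Q = [1, 5, 7, 8, 9] / [2, 6] / [3] / [4]
Final shape: (5, 2, 1, 1).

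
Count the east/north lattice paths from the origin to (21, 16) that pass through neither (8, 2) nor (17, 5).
Number of paths = 11950718760

Inclusion–exclusion. Total paths: C(37, 21) = 12875774670. Through P₁: C(10, 8)·C(27, 13) = 902623500. Through P₂: C(22, 17)·C(15, 4) = 35945910. Since P₁ is strictly southwest of P₂, a monotone path through both must visit P₁ then P₂; paths through both = C(10, 8)·C(12, 9)·C(15, 4) = 13513500. Avoid both = 12875774670 − 902623500 − 35945910 + 13513500 = 11950718760.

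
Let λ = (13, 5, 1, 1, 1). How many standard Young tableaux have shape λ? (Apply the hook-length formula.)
# SYT of shape (13, 5, 1, 1, 1) = 3770550

Hook-length formula: f^λ = n! / Π hook(c), product over all cells c of the Young diagram. For λ = (13, 5, 1, 1, 1), n = 21 boxes. Hook lengths by row (left-to-right, top-to-bottom): [17, 13, 12, 11, 10, 8, 7, 6, 5, 4, 3, 2, 1]; [8, 4, 3, 2, 1]; [3]; [2]; [1]. Product of hooks = 13549997260800. So f^λ = 21! / 13549997260800 = 51090942171709440000 / 13549997260800 = 3770550.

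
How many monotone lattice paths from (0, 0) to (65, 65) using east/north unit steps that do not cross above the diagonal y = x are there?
C_65 = 1440418573150919668872489894243865350

These NE paths below the diagonal are counted by the Catalan number C_n = (1/(n + 1)) · C(2n, n). For n = 65: C_65 = (1/66) · C(130, 65) = 95067625827960698145584333020095113100/66 = 1440418573150919668872489894243865350.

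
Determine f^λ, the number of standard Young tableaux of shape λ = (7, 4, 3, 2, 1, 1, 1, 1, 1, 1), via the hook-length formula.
# SYT of shape (7, 4, 3, 2, 1, 1, 1, 1, 1, 1) = 1195001808

Hook-length formula: f^λ = n! / Π hook(c), product over all cells c of the Young diagram. For λ = (7, 4, 3, 2, 1, 1, 1, 1, 1, 1), n = 22 boxes. Hook lengths by row (left-to-right, top-to-bottom): [16, 9, 7, 5, 3, 2, 1]; [12, 5, 3, 1]; [10, 3, 1]; [8, 1]; [6]; [5]; [4]; [3]; [2]; [1]. Product of hooks = 940584960000. So f^λ = 22! / 940584960000 = 1124000727777607680000 / 940584960000 = 1195001808.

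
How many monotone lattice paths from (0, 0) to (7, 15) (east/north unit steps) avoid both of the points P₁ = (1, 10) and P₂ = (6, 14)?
Number of paths = 90714

Inclusion–exclusion. Total paths: C(22, 7) = 170544. Through P₁: C(11, 1)·C(11, 6) = 5082. Through P₂: C(20, 6)·C(2, 1) = 77520. Since P₁ is strictly southwest of P₂, a monotone path through both must visit P₁ then P₂; paths through both = C(11, 1)·C(9, 5)·C(2, 1) = 2772. Avoid both = 170544 − 5082 − 77520 + 2772 = 90714.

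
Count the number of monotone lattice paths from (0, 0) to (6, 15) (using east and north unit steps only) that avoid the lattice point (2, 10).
Number of paths = 45948

Total paths from (0, 0) to (6, 15): C(21, 6) = 54264. Paths through (2, 10): (paths (0, 0) → (2, 10)) × (paths (2, 10) → (6, 15)) = C(12, 2) · C(9, 4) = 66 · 126 = 8316. Avoidance count = 54264 − 8316 = 45948.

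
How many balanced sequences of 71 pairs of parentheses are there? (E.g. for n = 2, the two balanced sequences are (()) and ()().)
C_71 = 5175569924646105559418940193995065716350

These balanced parentheses are counted by the Catalan number C_n = (1/(n + 1)) · C(2n, n). For n = 71: C_71 = (1/72) · C(142, 71) = 372641034574519600278163693967644731577200/72 = 5175569924646105559418940193995065716350.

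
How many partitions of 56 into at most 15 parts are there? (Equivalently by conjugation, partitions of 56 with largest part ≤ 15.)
p(56, parts ≤ 15) = 325472

Use the recurrence p(n, m) = p(n, m−1) + p(n−m, m): either the largest part is < m (count p(n, m−1)) or the largest part is exactly m (remove one copy of m, count p(n−m, m)). With p(0, ·) = 1 this gives p(56, parts ≤ 15) = 325472. (By conjugating Young diagrams, this also counts partitions of 56 into at most 15 parts.)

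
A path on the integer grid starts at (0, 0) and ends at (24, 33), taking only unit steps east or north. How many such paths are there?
Number of paths = 7522327487513475

A monotone lattice path from (0, 0) to (24, 33) consists of 24 east steps and 33 north steps in some order, so it is determined by which 24 of the 57 steps are east. The count is C(57, 24) = 7522327487513475.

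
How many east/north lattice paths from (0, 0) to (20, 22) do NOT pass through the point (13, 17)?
Number of paths = 418941806220

Total paths from (0, 0) to (20, 22): C(42, 20) = 513791607420. Paths through (13, 17): (paths (0, 0) → (13, 17)) × (paths (13, 17) → (20, 22)) = C(30, 13) · C(12, 7) = 119759850 · 792 = 94849801200. Avoidance count = 513791607420 − 94849801200 = 418941806220.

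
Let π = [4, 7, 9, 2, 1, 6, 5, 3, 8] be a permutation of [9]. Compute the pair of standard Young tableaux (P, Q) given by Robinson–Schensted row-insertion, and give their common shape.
P = [1, 3, 8] / [2, 5, 9] / [4, 6] / [7];  Q = [1, 2, 3] / [4, 6, 9] / [5, 7] / [8];  common shape = (3, 3, 2, 1)

Row-insert the values π_1, π_2, … into P one at a time, bumping the leftmost entry strictly greater than the inserted value down to the next row. The recording tableau Q records, in position (i, j), the step at which that cell was added to P.
  Insert 4 (step 1): P = [4];  Q = [1]
  Insert 7 (step 2): P = [4, 7];  Q = [1, 2]
  Insert 9 (step 3): P = [4, 7, 9];  Q = [1, 2, 3]
  Insert 2 (step 4): P = [2, 7, 9] / [4];  Q = [1, 2, 3] / [4]
  Insert 1 (step 5): P = [1, 7, 9] / [2] / [4];  Q = [1, 2, 3] / [4] / [5]
  Insert 6 (step 6): P = [1, 6, 9] / [2, 7] / [4];  Q = [1, 2, 3] / [4, 6] / [5]
  Insert 5 (step 7): P = [1, 5, 9] / [2, 6] / [4, 7];  Q = [1, 2, 3] / [4, 6] / [5, 7]
  Insert 3 (step 8): P = [1, 3, 9] / [2, 5] / [4, 6] / [7];  Q = [1, 2, 3] / [4, 6] / [5, 7] / [8]
  Insert 8 (step 9): P = [1, 3, 8] / [2, 5, 9] / [4, 6] / [7];  Q = [1, 2, 3] / [4, 6, 9] / [5, 7] / [8]
Final shape: (3, 3, 2, 1).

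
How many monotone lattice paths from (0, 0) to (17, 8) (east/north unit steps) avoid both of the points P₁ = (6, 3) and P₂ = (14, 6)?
Number of paths = 465663

Inclusion–exclusion. Total paths: C(25, 17) = 1081575. Through P₁: C(9, 6)·C(16, 11) = 366912. Through P₂: C(20, 14)·C(5, 3) = 387600. Since P₁ is strictly southwest of P₂, a monotone path through both must visit P₁ then P₂; paths through both = C(9, 6)·C(11, 8)·C(5, 3) = 138600. Avoid both = 1081575 − 366912 − 387600 + 138600 = 465663.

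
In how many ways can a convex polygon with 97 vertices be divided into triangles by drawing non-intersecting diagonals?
C_95 = 944973797977428207852605870454939596837230758234904050

These polygon triangulations are counted by the Catalan number C_n = (1/(n + 1)) · C(2n, n). For n = 95: C_95 = (1/96) · C(190, 95) = 90717484605833107953850163563674201296374152790550788800/96 = 944973797977428207852605870454939596837230758234904050.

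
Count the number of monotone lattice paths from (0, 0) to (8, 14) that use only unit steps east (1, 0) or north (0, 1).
Number of paths = 319770

A monotone lattice path from (0, 0) to (8, 14) consists of 8 east steps and 14 north steps in some order, so it is determined by which 8 of the 22 steps are east. The count is C(22, 8) = 319770.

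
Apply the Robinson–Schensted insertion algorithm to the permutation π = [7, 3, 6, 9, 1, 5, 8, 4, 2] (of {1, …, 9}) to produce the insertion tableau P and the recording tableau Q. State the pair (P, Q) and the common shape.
P = [1, 2, 8] / [3, 4, 9] / [5] / [6] / [7];  Q = [1, 3, 4] / [2, 6, 7] / [5] / [8] / [9];  common shape = (3, 3, 1, 1, 1)

Row-insert the values π_1, π_2, … into P one at a time, bumping the leftmost entry strictly greater than the inserted value down to the next row. The recording tableau Q records, in position (i, j), the step at which that cell was added to P.
  Insert 7 (step 1): P = [7];  Q = [1]
  Insert 3 (step 2): P = [3] / [7];  Q = [1] / [2]
  Insert 6 (step 3): P = [3, 6] / [7];  Q = [1, 3] / [2]
  Insert 9 (step 4): P = [3, 6, 9] / [7];  Q = [1, 3, 4] / [2]
  Insert 1 (step 5): P = [1, 6, 9] / [3] / [7];  Q = [1, 3, 4] / [2] / [5]
  Insert 5 (step 6): P = [1, 5, 9] / [3, 6] / [7];  Q = [1, 3, 4] / [2, 6] / [5]
  Insert 8 (step 7): P = [1, 5, 8] / [3, 6, 9] / [7];  Q = [1, 3, 4] / [2, 6, 7] / [5]
  Insert 4 (step 8): P = [1, 4, 8] / [3, 5, 9] / [6] / [7];  Q = [1, 3, 4] / [2, 6, 7] / [5] / [8]
  Insert 2 (step 9): P = [1, 2, 8] / [3, 4, 9] / [5] / [6] / [7];  Q = [1, 3, 4] / [2, 6, 7] / [5] / [8] / [9]
Final shape: (3, 3, 1, 1, 1).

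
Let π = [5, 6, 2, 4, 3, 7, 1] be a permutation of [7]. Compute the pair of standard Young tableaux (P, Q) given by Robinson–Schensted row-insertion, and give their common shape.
P = [1, 3, 7] / [2, 6] / [4] / [5];  Q = [1, 2, 6] / [3, 4] / [5] / [7];  common shape = (3, 2, 1, 1)

Row-insert the values π_1, π_2, … into P one at a time, bumping the leftmost entry strictly greater than the inserted value down to the next row. The recording tableau Q records, in position (i, j), the step at which that cell was added to P.
  Insert 5 (step 1): P = [5];  Q = [1]
  Insert 6 (step 2): P = [5, 6];  Q = [1, 2]
  Insert 2 (step 3): P = [2, 6] / [5];  Q = [1, 2] / [3]
  Insert 4 (step 4): P = [2, 4] / [5, 6];  Q = [1, 2] / [3, 4]
  Insert 3 (step 5): P = [2, 3] / [4, 6] / [5];  Q = [1, 2] / [3, 4] / [5]
  Insert 7 (step 6): P = [2, 3, 7] / [4, 6] / [5];  Q = [1, 2, 6] / [3, 4] / [5]
  Insert 1 (step 7): P = [1, 3, 7] / [2, 6] / [4] / [5];  Q = [1, 2, 6] / [3, 4] / [5] / [7]
Final shape: (3, 2, 1, 1).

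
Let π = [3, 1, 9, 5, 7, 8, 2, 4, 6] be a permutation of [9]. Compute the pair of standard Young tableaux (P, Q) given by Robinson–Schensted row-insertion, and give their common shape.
P = [1, 2, 4, 6] / [3, 5, 7, 8] / [9];  Q = [1, 3, 5, 6] / [2, 4, 8, 9] / [7];  common shape = (4, 4, 1)

Row-insert the values π_1, π_2, … into P one at a time, bumping the leftmost entry strictly greater than the inserted value down to the next row. The recording tableau Q records, in position (i, j), the step at which that cell was added to P.
  Insert 3 (step 1): P = [3];  Q = [1]
  Insert 1 (step 2): P = [1] / [3];  Q = [1] / [2]
  Insert 9 (step 3): P = [1, 9] / [3];  Q = [1, 3] / [2]
  Insert 5 (step 4): P = [1, 5] / [3, 9];  Q = [1, 3] / [2, 4]
  Insert 7 (step 5): P = [1, 5, 7] / [3, 9];  Q = [1, 3, 5] / [2, 4]
  Insert 8 (step 6): P = [1, 5, 7, 8] / [3, 9];  Q = [1, 3, 5, 6] / [2, 4]
  Insert 2 (step 7): P = [1, 2, 7, 8] / [3, 5] / [9];  Q = [1, 3, 5, 6] / [2, 4] / [7]
  Insert 4 (step 8): P = [1, 2, 4, 8] / [3, 5, 7] / [9];  Q = [1, 3, 5, 6] / [2, 4, 8] / [7]
  Insert 6 (step 9): P = [1, 2, 4, 6] / [3, 5, 7, 8] / [9];  Q = [1, 3, 5, 6] / [2, 4, 8, 9] / [7]
Final shape: (4, 4, 1).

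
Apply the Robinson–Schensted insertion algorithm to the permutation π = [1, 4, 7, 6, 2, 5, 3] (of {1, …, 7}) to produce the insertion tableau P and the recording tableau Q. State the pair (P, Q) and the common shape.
P = [1, 2, 3] / [4, 5] / [6] / [7];  Q = [1, 2, 3] / [4, 6] / [5] / [7];  common shape = (3, 2, 1, 1)

Row-insert the values π_1, π_2, … into P one at a time, bumping the leftmost entry strictly greater than the inserted value down to the next row. The recording tableau Q records, in position (i, j), the step at which that cell was added to P.
  Insert 1 (step 1): P = [1];  Q = [1]
  Insert 4 (step 2): P = [1, 4];  Q = [1, 2]
  Insert 7 (step 3): P = [1, 4, 7];  Q = [1, 2, 3]
  Insert 6 (step 4): P = [1, 4, 6] / [7];  Q = [1, 2, 3] / [4]
  Insert 2 (step 5): P = [1, 2, 6] / [4] / [7];  Q = [1, 2, 3] / [4] / [5]
  Insert 5 (step 6): P = [1, 2, 5] / [4, 6] / [7];  Q = [1, 2, 3] / [4, 6] / [5]
  Insert 3 (step 7): P = [1, 2, 3] / [4, 5] / [6] / [7];  Q = [1, 2, 3] / [4, 6] / [5] / [7]
Final shape: (3, 2, 1, 1).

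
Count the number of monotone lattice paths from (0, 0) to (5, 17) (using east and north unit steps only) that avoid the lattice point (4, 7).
Number of paths = 22704

Total paths from (0, 0) to (5, 17): C(22, 5) = 26334. Paths through (4, 7): (paths (0, 0) → (4, 7)) × (paths (4, 7) → (5, 17)) = C(11, 4) · C(11, 1) = 330 · 11 = 3630. Avoidance count = 26334 − 3630 = 22704.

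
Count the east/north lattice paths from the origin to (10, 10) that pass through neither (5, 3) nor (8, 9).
Number of paths = 81586

Inclusion–exclusion. Total paths: C(20, 10) = 184756. Through P₁: C(8, 5)·C(12, 5) = 44352. Through P₂: C(17, 8)·C(3, 2) = 72930. Since P₁ is strictly southwest of P₂, a monotone path through both must visit P₁ then P₂; paths through both = C(8, 5)·C(9, 3)·C(3, 2) = 14112. Avoid both = 184756 − 44352 − 72930 + 14112 = 81586.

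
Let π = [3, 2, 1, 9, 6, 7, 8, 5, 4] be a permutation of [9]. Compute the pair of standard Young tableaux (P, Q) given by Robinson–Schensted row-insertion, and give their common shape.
P = [1, 4, 7, 8] / [2, 5] / [3, 6] / [9];  Q = [1, 4, 6, 7] / [2, 5] / [3, 8] / [9];  common shape = (4, 2, 2, 1)

Row-insert the values π_1, π_2, … into P one at a time, bumping the leftmost entry strictly greater than the inserted value down to the next row. The recording tableau Q records, in position (i, j), the step at which that cell was added to P.
  Insert 3 (step 1): P = [3];  Q = [1]
  Insert 2 (step 2): P = [2] / [3];  Q = [1] / [2]
  Insert 1 (step 3): P = [1] / [2] / [3];  Q = [1] / [2] / [3]
  Insert 9 (step 4): P = [1, 9] / [2] / [3];  Q = [1, 4] / [2] / [3]
  Insert 6 (step 5): P = [1, 6] / [2, 9] / [3];  Q = [1, 4] / [2, 5] / [3]
  Insert 7 (step 6): P = [1, 6, 7] / [2, 9] / [3];  Q = [1, 4, 6] / [2, 5] / [3]
  Insert 8 (step 7): P = [1, 6, 7, 8] / [2, 9] / [3];  Q = [1, 4, 6, 7] / [2, 5] / [3]
  Insert 5 (step 8): P = [1, 5, 7, 8] / [2, 6] / [3, 9];  Q = [1, 4, 6, 7] / [2, 5] / [3, 8]
  Insert 4 (step 9): P = [1, 4, 7, 8] / [2, 5] / [3, 6] / [9];  Q = [1, 4, 6, 7] / [2, 5] / [3, 8] / [9]
Final shape: (4, 2, 2, 1).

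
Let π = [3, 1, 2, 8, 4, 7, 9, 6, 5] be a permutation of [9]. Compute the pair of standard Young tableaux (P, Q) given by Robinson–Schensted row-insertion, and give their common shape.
P = [1, 2, 4, 5, 9] / [3, 6] / [7] / [8];  Q = [1, 3, 4, 6, 7] / [2, 5] / [8] / [9];  common shape = (5, 2, 1, 1)

Row-insert the values π_1, π_2, … into P one at a time, bumping the leftmost entry strictly greater than the inserted value down to the next row. The recording tableau Q records, in position (i, j), the step at which that cell was added to P.
  Insert 3 (step 1): P = [3];  Q = [1]
  Insert 1 (step 2): P = [1] / [3];  Q = [1] / [2]
  Insert 2 (step 3): P = [1, 2] / [3];  Q = [1, 3] / [2]
  Insert 8 (step 4): P = [1, 2, 8] / [3];  Q = [1, 3, 4] / [2]
  Insert 4 (step 5): P = [1, 2, 4] / [3, 8];  Q = [1, 3, 4] / [2, 5]
  Insert 7 (step 6): P = [1, 2, 4, 7] / [3, 8];  Q = [1, 3, 4, 6] / [2, 5]
  Insert 9 (step 7): P = [1, 2, 4, 7, 9] / [3, 8];  Q = [1, 3, 4, 6, 7] / [2, 5]
  Insert 6 (step 8): P = [1, 2, 4, 6, 9] / [3, 7] / [8];  Q = [1, 3, 4, 6, 7] / [2, 5] / [8]
  Insert 5 (step 9): P = [1, 2, 4, 5, 9] / [3, 6] / [7] / [8];  Q = [1, 3, 4, 6, 7] / [2, 5] / [8] / [9]
Final shape: (5, 2, 1, 1).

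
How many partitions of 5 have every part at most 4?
p(5, parts ≤ 4) = 6

Partitions of 5 with all parts ≤ 4: 4+1, 3+2, 3+1+1, 2+2+1, 2+1+1+1, 1+1+1+1+1. Count = 6.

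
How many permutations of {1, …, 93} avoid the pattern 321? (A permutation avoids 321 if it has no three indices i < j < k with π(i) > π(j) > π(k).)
C_93 = 60960876535340415751462563580829648891969728907438000

These 321-avoiding permutations are counted by the Catalan number C_n = (1/(n + 1)) · C(2n, n). For n = 93: C_93 = (1/94) · C(186, 93) = 5730322394321999080637480976597986995845154517299172000/94 = 60960876535340415751462563580829648891969728907438000.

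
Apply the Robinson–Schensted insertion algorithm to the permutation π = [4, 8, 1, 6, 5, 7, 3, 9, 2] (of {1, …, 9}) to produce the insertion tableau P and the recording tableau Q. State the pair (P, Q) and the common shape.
P = [1, 2, 7, 9] / [3, 5] / [4] / [6] / [8];  Q = [1, 2, 6, 8] / [3, 4] / [5] / [7] / [9];  common shape = (4, 2, 1, 1, 1)

Row-insert the values π_1, π_2, … into P one at a time, bumping the leftmost entry strictly greater than the inserted value down to the next row. The recording tableau Q records, in position (i, j), the step at which that cell was added to P.
  Insert 4 (step 1): P = [4];  Q = [1]
  Insert 8 (step 2): P = [4, 8];  Q = [1, 2]
  Insert 1 (step 3): P = [1, 8] / [4];  Q = [1, 2] / [3]
  Insert 6 (step 4): P = [1, 6] / [4, 8];  Q = [1, 2] / [3, 4]
  Insert 5 (step 5): P = [1, 5] / [4, 6] / [8];  Q = [1, 2] / [3, 4] / [5]
  Insert 7 (step 6): P = [1, 5, 7] / [4, 6] / [8];  Q = [1, 2, 6] / [3, 4] / [5]
  Insert 3 (step 7): P = [1, 3, 7] / [4, 5] / [6] / [8];  Q = [1, 2, 6] / [3, 4] / [5] / [7]
  Insert 9 (step 8): P = [1, 3, 7, 9] / [4, 5] / [6] / [8];  Q = [1, 2, 6, 8] / [3, 4] / [5] / [7]
  Insert 2 (step 9): P = [1, 2, 7, 9] / [3, 5] / [4] / [6] / [8];  Q = [1, 2, 6, 8] / [3, 4] / [5] / [7] / [9]
Final shape: (4, 2, 1, 1, 1).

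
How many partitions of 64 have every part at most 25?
p(64, parts ≤ 25) = 1595210

Use the recurrence p(n, m) = p(n, m−1) + p(n−m, m): either the largest part is < m (count p(n, m−1)) or the largest part is exactly m (remove one copy of m, count p(n−m, m)). With p(0, ·) = 1 this gives p(64, parts ≤ 25) = 1595210. (By conjugating Young diagrams, this also counts partitions of 64 into at most 25 parts.)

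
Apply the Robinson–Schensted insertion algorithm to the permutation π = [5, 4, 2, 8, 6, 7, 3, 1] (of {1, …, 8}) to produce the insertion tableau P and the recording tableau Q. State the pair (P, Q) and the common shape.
P = [1, 3, 7] / [2, 6] / [4, 8] / [5];  Q = [1, 4, 6] / [2, 5] / [3, 7] / [8];  common shape = (3, 2, 2, 1)

Row-insert the values π_1, π_2, … into P one at a time, bumping the leftmost entry strictly greater than the inserted value down to the next row. The recording tableau Q records, in position (i, j), the step at which that cell was added to P.
  Insert 5 (step 1): P = [5];  Q = [1]
  Insert 4 (step 2): P = [4] / [5];  Q = [1] / [2]
  Insert 2 (step 3): P = [2] / [4] / [5];  Q = [1] / [2] / [3]
  Insert 8 (step 4): P = [2, 8] / [4] / [5];  Q = [1, 4] / [2] / [3]
  Insert 6 (step 5): P = [2, 6] / [4, 8] / [5];  Q = [1, 4] / [2, 5] / [3]
  Insert 7 (step 6): P = [2, 6, 7] / [4, 8] / [5];  Q = [1, 4, 6] / [2, 5] / [3]
  Insert 3 (step 7): P = [2, 3, 7] / [4, 6] / [5, 8];  Q = [1, 4, 6] / [2, 5] / [3, 7]
  Insert 1 (step 8): P = [1, 3, 7] / [2, 6] / [4, 8] / [5];  Q = [1, 4, 6] / [2, 5] / [3, 7] / [8]
Final shape: (3, 2, 2, 1).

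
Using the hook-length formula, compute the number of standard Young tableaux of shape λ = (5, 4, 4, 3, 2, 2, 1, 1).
# SYT of shape (5, 4, 4, 3, 2, 2, 1, 1) = 2133931800

Hook-length formula: f^λ = n! / Π hook(c), product over all cells c of the Young diagram. For λ = (5, 4, 4, 3, 2, 2, 1, 1), n = 22 boxes. Hook lengths by row (left-to-right, top-to-bottom): [12, 9, 6, 4, 1]; [10, 7, 4, 2]; [9, 6, 3, 1]; [7, 4, 1]; [5, 2]; [4, 1]; [2]; [1]. Product of hooks = 526727577600. So f^λ = 22! / 526727577600 = 1124000727777607680000 / 526727577600 = 2133931800.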